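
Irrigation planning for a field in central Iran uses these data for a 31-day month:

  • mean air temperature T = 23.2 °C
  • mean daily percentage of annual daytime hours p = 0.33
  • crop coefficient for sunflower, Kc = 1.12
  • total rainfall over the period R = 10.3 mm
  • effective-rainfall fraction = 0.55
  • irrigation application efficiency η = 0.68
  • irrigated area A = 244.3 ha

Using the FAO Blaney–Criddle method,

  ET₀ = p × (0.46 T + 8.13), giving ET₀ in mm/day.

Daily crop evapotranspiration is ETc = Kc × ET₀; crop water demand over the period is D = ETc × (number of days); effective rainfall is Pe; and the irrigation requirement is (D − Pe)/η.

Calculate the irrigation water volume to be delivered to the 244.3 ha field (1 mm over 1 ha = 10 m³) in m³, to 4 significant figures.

753600 m³

ET₀ = 0.33 × (0.46 × 23.2 + 8.13) = 0.33 × 18.802 = 6.2047 mm/d
ETc = Kc × ET₀ = 1.12 × 6.2047 = 6.9493 mm/d
Crop demand D = ETc × 31 d = 6.9493 × 31 = 215.428 mm
Pe = 0.55 × 10.3 = 5.665 mm
D − Pe = 215.428 − 5.665 = 209.763 mm
Gross irrigation = 209.763 / 0.68 = 308.475 mm
Volume = 308.475 mm × 244.3 ha × 10 = 753604.4 m³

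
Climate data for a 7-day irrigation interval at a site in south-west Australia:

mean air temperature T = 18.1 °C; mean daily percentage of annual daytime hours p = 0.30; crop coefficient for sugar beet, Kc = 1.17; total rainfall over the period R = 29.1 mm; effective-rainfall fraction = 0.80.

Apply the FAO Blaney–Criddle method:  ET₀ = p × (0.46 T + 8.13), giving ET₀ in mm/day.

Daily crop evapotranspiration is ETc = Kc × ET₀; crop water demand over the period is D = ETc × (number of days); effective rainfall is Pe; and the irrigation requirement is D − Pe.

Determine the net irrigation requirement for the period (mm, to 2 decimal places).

17.15 mm

ET₀ = 0.30 × (0.46 × 18.1 + 8.13) = 0.30 × 16.456 = 4.9368 mm/d
ETc = Kc × ET₀ = 1.17 × 4.9368 = 5.7761 mm/d
Crop demand D = ETc × 7 d = 5.7761 × 7 = 40.433 mm
Pe = 0.80 × 29.1 = 23.280 mm
D − Pe = 40.433 − 23.280 = 17.153 mm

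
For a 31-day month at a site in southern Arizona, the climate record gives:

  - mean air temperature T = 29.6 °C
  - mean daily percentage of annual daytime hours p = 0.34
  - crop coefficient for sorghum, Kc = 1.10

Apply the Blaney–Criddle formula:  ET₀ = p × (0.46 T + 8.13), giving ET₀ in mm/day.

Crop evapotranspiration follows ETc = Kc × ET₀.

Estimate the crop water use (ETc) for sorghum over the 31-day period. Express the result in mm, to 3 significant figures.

252 mm

ET₀ = 0.34 × (0.46 × 29.6 + 8.13) = 0.34 × 21.746 = 7.3936 mm/d
ETc = Kc × ET₀ = 1.10 × 7.3936 = 8.1330 mm/d
Over 31 days: 8.1330 × 31 = 252.123 mm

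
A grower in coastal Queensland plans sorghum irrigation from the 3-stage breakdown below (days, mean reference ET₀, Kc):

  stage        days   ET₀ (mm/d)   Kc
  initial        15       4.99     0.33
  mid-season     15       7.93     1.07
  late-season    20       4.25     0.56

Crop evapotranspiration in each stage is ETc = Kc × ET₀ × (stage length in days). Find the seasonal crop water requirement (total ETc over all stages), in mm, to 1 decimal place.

initial: 0.33 × 4.99 × 15 = 24.70 mm
mid-season: 1.07 × 7.93 × 15 = 127.28 mm
late-season: 0.56 × 4.25 × 20 = 47.60 mm
Seasonal total = 199.58 mm

199.6 mm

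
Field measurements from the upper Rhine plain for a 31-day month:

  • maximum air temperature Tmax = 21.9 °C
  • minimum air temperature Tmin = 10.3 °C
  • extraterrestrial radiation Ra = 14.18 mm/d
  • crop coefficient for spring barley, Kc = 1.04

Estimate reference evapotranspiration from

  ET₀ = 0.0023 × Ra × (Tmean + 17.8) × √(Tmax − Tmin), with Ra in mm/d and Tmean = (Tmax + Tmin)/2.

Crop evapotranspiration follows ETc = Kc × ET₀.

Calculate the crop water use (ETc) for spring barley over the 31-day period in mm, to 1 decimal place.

121.4 mm

Tmean = (21.9 + 10.3)/2 = 16.10 °C
ET₀ = 0.0023 × 14.18 × (16.10 + 17.8) × √11.6 = 0.0023 × 14.18 × 33.90 × 3.4059 = 3.7656 mm/d
ETc = Kc × ET₀ = 1.04 × 3.7656 = 3.9162 mm/d
Over 31 days: 3.9162 × 31 = 121.402 mm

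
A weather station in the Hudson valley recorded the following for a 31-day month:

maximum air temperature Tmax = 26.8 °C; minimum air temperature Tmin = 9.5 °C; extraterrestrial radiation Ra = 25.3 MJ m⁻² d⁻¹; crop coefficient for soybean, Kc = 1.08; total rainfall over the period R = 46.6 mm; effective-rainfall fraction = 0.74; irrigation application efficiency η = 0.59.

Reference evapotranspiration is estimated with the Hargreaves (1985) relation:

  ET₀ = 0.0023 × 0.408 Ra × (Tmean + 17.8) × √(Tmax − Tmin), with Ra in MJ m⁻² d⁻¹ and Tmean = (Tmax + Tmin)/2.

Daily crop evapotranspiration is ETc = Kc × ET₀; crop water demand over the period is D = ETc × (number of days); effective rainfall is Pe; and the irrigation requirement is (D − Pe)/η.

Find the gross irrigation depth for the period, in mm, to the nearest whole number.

Tmean = (26.8 + 9.5)/2 = 18.15 °C
0.408 Ra = 0.408 × 25.3 = 10.3224 mm/d equivalent
ET₀ = 0.0023 × 10.3224 × (18.15 + 17.8) × √17.3 = 0.0023 × 10.3224 × 35.95 × 4.1593 = 3.5500 mm/d
ETc = Kc × ET₀ = 1.08 × 3.5500 = 3.8340 mm/d
Crop demand D = ETc × 31 d = 3.8340 × 31 = 118.854 mm
Pe = 0.74 × 46.6 = 34.484 mm
D − Pe = 118.854 − 34.484 = 84.370 mm
Gross irrigation = 84.370 / 0.59 = 143.000 mm

143 mm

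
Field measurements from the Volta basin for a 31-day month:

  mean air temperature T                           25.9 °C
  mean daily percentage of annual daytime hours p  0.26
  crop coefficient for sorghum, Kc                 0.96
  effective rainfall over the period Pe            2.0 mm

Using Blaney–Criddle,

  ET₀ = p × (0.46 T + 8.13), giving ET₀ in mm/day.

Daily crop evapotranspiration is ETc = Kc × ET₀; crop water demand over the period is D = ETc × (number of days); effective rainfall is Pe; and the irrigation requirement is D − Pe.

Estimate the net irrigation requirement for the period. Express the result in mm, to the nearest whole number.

ET₀ = 0.26 × (0.46 × 25.9 + 8.13) = 0.26 × 20.044 = 5.2114 mm/d
ETc = Kc × ET₀ = 0.96 × 5.2114 = 5.0029 mm/d
Crop demand D = ETc × 31 d = 5.0029 × 31 = 155.090 mm
D − Pe = 155.090 − 2.0 = 153.090 mm

153 mm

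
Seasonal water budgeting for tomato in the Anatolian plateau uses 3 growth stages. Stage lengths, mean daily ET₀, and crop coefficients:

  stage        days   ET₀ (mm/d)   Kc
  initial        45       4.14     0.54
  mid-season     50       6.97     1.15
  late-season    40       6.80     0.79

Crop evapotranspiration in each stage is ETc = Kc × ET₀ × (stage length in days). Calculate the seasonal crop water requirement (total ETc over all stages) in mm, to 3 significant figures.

initial: 0.54 × 4.14 × 45 = 100.60 mm
mid-season: 1.15 × 6.97 × 50 = 400.78 mm
late-season: 0.79 × 6.80 × 40 = 214.88 mm
Seasonal total = 716.26 mm

716 mm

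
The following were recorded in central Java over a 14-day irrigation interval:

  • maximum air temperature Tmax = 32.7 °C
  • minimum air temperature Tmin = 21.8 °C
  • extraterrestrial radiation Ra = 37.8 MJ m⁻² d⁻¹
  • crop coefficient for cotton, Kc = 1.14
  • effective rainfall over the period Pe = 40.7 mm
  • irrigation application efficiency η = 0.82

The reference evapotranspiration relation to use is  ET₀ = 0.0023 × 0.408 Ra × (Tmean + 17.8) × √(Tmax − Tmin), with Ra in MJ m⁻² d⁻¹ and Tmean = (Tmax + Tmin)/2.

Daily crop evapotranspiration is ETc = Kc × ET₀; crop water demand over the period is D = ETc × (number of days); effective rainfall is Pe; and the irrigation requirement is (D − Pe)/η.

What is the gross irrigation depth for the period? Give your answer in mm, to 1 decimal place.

53.1 mm

Tmean = (32.7 + 21.8)/2 = 27.25 °C
0.408 Ra = 0.408 × 37.8 = 15.4224 mm/d equivalent
ET₀ = 0.0023 × 15.4224 × (27.25 + 17.8) × √10.9 = 0.0023 × 15.4224 × 45.05 × 3.3015 = 5.2758 mm/d
ETc = Kc × ET₀ = 1.14 × 5.2758 = 6.0144 mm/d
Crop demand D = ETc × 14 d = 6.0144 × 14 = 84.202 mm
D − Pe = 84.202 − 40.7 = 43.502 mm
Gross irrigation = 43.502 / 0.82 = 53.051 mm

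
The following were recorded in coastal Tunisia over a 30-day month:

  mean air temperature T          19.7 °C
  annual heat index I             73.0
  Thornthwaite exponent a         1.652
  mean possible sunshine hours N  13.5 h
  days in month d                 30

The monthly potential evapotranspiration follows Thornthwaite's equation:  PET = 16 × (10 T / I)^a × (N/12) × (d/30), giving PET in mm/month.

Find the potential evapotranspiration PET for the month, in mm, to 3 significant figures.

92.8 mm

10T/I = 10 × 19.7 / 73.0 = 2.6986
(10T/I)^a = 2.6986^1.652 = 5.1551
Uncorrected PET = 16 × 5.1551 = 82.482 mm
Correction = (N/12)(d/30) = (13.5/12)(30/30) = 1.1250
PET = 82.482 × 1.1250 = 92.792 mm/month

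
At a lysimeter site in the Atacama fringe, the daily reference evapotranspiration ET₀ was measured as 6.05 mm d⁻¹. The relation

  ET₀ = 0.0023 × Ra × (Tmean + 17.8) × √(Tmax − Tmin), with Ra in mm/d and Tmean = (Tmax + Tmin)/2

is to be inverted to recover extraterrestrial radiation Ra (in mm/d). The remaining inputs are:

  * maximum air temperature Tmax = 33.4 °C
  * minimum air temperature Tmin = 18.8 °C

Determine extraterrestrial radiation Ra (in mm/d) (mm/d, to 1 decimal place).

15.7 mm/d

Tmean = 26.10 °C; √ΔT = 3.8210
Ra = ET₀ / [0.0023 × (Tmean+17.8) × √ΔT] = 6.05 / (0.0023 × 43.90 × 3.8210) = 15.681 mm/d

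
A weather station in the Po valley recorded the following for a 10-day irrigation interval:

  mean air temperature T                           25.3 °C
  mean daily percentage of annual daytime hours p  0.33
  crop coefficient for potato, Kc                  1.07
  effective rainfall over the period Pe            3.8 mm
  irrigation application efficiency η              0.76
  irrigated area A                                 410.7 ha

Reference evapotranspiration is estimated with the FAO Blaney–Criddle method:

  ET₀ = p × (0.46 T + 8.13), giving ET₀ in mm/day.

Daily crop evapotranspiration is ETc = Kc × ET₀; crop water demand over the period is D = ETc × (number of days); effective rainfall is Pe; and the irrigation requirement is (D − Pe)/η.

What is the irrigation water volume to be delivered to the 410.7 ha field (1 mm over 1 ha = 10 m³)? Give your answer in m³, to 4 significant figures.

356700 m³

ET₀ = 0.33 × (0.46 × 25.3 + 8.13) = 0.33 × 19.768 = 6.5234 mm/d
ETc = Kc × ET₀ = 1.07 × 6.5234 = 6.9800 mm/d
Crop demand D = ETc × 10 d = 6.9800 × 10 = 69.800 mm
D − Pe = 69.800 − 3.8 = 66.000 mm
Gross irrigation = 66.000 / 0.76 = 86.842 mm
Volume = 86.842 mm × 410.7 ha × 10 = 356660.1 m³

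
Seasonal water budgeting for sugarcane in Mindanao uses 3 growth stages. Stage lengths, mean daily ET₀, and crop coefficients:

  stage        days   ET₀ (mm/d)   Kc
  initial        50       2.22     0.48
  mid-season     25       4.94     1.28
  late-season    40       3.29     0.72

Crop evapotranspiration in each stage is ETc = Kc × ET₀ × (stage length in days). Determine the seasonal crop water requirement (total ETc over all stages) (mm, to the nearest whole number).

initial: 0.48 × 2.22 × 50 = 53.28 mm
mid-season: 1.28 × 4.94 × 25 = 158.08 mm
late-season: 0.72 × 3.29 × 40 = 94.75 mm
Seasonal total = 306.11 mm

306 mm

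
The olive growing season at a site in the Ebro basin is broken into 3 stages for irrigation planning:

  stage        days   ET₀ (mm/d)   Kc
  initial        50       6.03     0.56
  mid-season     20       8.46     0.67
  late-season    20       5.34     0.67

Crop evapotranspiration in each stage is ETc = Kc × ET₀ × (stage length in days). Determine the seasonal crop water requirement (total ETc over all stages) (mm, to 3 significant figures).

354 mm

initial: 0.56 × 6.03 × 50 = 168.84 mm
mid-season: 0.67 × 8.46 × 20 = 113.36 mm
late-season: 0.67 × 5.34 × 20 = 71.56 mm
Seasonal total = 353.76 mm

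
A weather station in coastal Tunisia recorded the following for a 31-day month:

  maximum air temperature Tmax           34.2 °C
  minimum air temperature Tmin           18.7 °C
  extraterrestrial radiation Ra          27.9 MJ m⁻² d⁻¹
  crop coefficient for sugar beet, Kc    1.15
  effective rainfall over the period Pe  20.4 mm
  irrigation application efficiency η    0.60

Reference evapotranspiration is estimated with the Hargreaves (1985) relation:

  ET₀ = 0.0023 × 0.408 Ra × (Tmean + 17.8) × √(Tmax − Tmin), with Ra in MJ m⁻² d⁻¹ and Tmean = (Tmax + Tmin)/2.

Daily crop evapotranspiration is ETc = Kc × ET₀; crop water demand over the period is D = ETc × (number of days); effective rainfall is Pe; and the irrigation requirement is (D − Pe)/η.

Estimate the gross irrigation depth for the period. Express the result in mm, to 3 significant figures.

237 mm

Tmean = (34.2 + 18.7)/2 = 26.45 °C
0.408 Ra = 0.408 × 27.9 = 11.3832 mm/d equivalent
ET₀ = 0.0023 × 11.3832 × (26.45 + 17.8) × √15.5 = 0.0023 × 11.3832 × 44.25 × 3.9370 = 4.5611 mm/d
ETc = Kc × ET₀ = 1.15 × 4.5611 = 5.2453 mm/d
Crop demand D = ETc × 31 d = 5.2453 × 31 = 162.604 mm
D − Pe = 162.604 − 20.4 = 142.204 mm
Gross irrigation = 142.204 / 0.60 = 237.007 mm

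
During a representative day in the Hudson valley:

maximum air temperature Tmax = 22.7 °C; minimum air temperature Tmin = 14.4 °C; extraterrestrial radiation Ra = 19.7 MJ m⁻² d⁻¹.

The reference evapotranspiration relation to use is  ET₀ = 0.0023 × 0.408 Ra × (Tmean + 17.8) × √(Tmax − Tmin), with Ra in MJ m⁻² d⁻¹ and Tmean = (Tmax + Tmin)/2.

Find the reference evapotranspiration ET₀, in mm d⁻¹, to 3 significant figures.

Tmean = (22.7 + 14.4)/2 = 18.55 °C
0.408 Ra = 0.408 × 19.7 = 8.0376 mm/d equivalent
ET₀ = 0.0023 × 8.0376 × (18.55 + 17.8) × √8.3 = 0.0023 × 8.0376 × 36.35 × 2.8810 = 1.9360 mm/d

1.94 mm d⁻¹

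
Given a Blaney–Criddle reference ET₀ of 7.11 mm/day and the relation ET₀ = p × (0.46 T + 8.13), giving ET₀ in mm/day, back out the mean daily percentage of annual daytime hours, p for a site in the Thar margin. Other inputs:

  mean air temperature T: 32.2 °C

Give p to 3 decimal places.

p = ET₀ / (0.46 T + 8.13) = 7.11 / (0.46 × 32.2 + 8.13) = 7.11 / 22.942 = 0.3099

0.310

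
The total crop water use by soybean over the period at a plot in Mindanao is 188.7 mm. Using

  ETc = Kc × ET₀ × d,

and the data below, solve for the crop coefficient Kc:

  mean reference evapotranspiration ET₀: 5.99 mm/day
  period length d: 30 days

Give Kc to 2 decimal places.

1.05

ETc = Kc × ET₀ × d  ⇒  Kc = ETc / (ET₀ × d)
Kc = 188.7 / (5.99 × 30) = 188.7 / 179.70 = 1.0501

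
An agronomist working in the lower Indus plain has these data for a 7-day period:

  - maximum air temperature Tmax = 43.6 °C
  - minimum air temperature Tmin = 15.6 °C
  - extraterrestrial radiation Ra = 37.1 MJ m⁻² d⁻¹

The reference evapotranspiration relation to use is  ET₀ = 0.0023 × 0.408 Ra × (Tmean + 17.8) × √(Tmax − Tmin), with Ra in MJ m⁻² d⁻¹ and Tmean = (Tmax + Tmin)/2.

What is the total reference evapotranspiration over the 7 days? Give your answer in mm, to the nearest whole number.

Tmean = (43.6 + 15.6)/2 = 29.60 °C
0.408 Ra = 0.408 × 37.1 = 15.1368 mm/d equivalent
ET₀ = 0.0023 × 15.1368 × (29.60 + 17.8) × √28.0 = 0.0023 × 15.1368 × 47.40 × 5.2915 = 8.7321 mm/d
Over 7 days: 8.7321 × 7 = 61.125 mm

61 mm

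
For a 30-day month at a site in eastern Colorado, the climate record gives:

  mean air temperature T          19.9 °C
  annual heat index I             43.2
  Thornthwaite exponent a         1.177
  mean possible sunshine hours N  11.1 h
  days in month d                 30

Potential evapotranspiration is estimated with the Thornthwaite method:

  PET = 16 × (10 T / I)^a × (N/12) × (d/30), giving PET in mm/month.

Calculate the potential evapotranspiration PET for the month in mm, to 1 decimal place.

89.3 mm

10T/I = 10 × 19.9 / 43.2 = 4.6065
(10T/I)^a = 4.6065^1.177 = 6.0365
Uncorrected PET = 16 × 6.0365 = 96.584 mm
Correction = (N/12)(d/30) = (11.1/12)(30/30) = 0.9250
PET = 96.584 × 0.9250 = 89.340 mm/month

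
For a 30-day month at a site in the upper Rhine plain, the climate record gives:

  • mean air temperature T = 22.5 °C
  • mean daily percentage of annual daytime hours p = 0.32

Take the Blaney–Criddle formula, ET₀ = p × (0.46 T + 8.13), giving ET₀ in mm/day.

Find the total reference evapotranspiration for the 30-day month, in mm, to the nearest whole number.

177 mm

ET₀ = 0.32 × (0.46 × 22.5 + 8.13) = 0.32 × 18.480 = 5.9136 mm/d
Monthly total = 5.9136 × 30 = 177.408 mm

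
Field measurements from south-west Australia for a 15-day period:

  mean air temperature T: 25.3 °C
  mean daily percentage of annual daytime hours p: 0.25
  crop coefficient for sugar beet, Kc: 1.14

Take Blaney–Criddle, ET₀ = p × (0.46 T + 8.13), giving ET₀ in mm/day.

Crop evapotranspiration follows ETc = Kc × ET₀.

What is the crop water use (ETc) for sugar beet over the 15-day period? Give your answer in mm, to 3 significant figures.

ET₀ = 0.25 × (0.46 × 25.3 + 8.13) = 0.25 × 19.768 = 4.9420 mm/d
ETc = Kc × ET₀ = 1.14 × 4.9420 = 5.6339 mm/d
Over 15 days: 5.6339 × 15 = 84.509 mm

84.5 mm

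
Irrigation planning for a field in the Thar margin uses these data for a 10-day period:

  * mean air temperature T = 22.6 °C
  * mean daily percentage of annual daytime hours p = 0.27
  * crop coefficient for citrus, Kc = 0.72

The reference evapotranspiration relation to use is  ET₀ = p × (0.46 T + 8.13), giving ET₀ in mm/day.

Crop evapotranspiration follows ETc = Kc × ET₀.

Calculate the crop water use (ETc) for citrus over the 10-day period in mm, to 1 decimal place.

36.0 mm

ET₀ = 0.27 × (0.46 × 22.6 + 8.13) = 0.27 × 18.526 = 5.0020 mm/d
ETc = Kc × ET₀ = 0.72 × 5.0020 = 3.6014 mm/d
Over 10 days: 3.6014 × 10 = 36.014 mm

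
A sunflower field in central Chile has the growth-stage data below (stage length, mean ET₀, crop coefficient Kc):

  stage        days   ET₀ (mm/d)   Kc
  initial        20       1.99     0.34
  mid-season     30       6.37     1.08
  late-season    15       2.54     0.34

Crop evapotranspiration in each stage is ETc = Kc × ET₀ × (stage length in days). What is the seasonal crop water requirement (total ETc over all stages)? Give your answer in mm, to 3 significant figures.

initial: 0.34 × 1.99 × 20 = 13.53 mm
mid-season: 1.08 × 6.37 × 30 = 206.39 mm
late-season: 0.34 × 2.54 × 15 = 12.95 mm
Seasonal total = 232.87 mm

233 mm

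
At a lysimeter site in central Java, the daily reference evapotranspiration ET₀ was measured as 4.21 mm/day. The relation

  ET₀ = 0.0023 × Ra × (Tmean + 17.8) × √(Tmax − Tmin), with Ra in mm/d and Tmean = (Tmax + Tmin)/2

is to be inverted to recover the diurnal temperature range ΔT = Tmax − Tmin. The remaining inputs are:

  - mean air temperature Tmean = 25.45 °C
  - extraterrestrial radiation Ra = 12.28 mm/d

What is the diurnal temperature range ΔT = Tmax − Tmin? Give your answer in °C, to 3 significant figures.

√ΔT = ET₀ / [0.0023 × Ra × (Tmean+17.8)] = 4.21 / (0.0023 × 12.28 × 43.25) = 3.4464
ΔT = 3.4464² = 11.878 °C

11.9 °C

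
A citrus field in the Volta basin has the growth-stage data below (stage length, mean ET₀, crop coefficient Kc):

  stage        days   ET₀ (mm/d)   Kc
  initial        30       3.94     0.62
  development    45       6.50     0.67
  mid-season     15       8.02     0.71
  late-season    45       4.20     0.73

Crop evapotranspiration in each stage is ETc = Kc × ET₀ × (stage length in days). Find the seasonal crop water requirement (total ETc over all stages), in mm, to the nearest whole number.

493 mm

initial: 0.62 × 3.94 × 30 = 73.28 mm
development: 0.67 × 6.50 × 45 = 195.98 mm
mid-season: 0.71 × 8.02 × 15 = 85.41 mm
late-season: 0.73 × 4.20 × 45 = 137.97 mm
Seasonal total = 492.64 mm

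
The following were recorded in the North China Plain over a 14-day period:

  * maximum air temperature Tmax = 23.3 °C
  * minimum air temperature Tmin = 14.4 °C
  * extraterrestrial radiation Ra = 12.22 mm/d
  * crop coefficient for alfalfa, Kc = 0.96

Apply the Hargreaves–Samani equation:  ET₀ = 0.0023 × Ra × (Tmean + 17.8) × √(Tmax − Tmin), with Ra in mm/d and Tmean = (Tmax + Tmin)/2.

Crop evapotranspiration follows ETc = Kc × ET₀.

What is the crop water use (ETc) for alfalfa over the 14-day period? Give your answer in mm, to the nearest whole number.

41 mm

Tmean = (23.3 + 14.4)/2 = 18.85 °C
ET₀ = 0.0023 × 12.22 × (18.85 + 17.8) × √8.9 = 0.0023 × 12.22 × 36.65 × 2.9833 = 3.0731 mm/d
ETc = Kc × ET₀ = 0.96 × 3.0731 = 2.9502 mm/d
Over 14 days: 2.9502 × 14 = 41.303 mm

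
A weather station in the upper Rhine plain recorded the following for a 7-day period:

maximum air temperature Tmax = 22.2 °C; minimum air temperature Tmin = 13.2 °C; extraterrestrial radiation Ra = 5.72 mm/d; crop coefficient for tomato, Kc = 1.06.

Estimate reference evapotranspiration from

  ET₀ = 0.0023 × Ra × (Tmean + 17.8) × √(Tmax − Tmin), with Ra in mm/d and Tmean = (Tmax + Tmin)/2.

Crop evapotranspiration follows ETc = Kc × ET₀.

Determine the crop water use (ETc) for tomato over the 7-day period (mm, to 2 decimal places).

Tmean = (22.2 + 13.2)/2 = 17.70 °C
ET₀ = 0.0023 × 5.72 × (17.70 + 17.8) × √9.0 = 0.0023 × 5.72 × 35.50 × 3.0000 = 1.4011 mm/d
ETc = Kc × ET₀ = 1.06 × 1.4011 = 1.4852 mm/d
Over 7 days: 1.4852 × 7 = 10.396 mm

10.40 mm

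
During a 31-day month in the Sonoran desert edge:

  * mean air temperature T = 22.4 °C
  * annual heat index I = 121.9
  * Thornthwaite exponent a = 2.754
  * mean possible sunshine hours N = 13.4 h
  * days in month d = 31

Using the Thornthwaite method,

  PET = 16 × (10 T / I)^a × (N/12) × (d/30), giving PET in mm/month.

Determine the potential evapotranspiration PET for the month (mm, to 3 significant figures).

10T/I = 10 × 22.4 / 121.9 = 1.8376
(10T/I)^a = 1.8376^2.754 = 5.3425
Uncorrected PET = 16 × 5.3425 = 85.480 mm
Correction = (N/12)(d/30) = (13.4/12)(31/30) = 1.1539
PET = 85.480 × 1.1539 = 98.635 mm/month

98.6 mm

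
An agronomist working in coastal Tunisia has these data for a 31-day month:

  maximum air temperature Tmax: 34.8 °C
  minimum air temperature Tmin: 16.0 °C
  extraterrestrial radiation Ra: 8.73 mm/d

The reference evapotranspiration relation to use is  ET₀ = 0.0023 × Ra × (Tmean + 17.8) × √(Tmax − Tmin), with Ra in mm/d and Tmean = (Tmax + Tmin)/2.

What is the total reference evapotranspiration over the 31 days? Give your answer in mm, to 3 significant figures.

Tmean = (34.8 + 16.0)/2 = 25.40 °C
ET₀ = 0.0023 × 8.73 × (25.40 + 17.8) × √18.8 = 0.0023 × 8.73 × 43.20 × 4.3359 = 3.7610 mm/d
Over 31 days: 3.7610 × 31 = 116.591 mm

117 mm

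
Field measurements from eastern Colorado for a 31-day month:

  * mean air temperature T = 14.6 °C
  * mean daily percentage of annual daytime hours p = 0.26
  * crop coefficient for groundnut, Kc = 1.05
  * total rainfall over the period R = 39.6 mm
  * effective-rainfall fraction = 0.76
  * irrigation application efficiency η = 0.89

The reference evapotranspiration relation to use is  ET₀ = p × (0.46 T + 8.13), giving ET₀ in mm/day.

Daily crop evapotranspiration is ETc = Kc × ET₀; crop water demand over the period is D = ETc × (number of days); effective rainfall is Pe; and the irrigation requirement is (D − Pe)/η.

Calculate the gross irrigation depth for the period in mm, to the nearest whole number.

ET₀ = 0.26 × (0.46 × 14.6 + 8.13) = 0.26 × 14.846 = 3.8600 mm/d
ETc = Kc × ET₀ = 1.05 × 3.8600 = 4.0530 mm/d
Crop demand D = ETc × 31 d = 4.0530 × 31 = 125.643 mm
Pe = 0.76 × 39.6 = 30.096 mm
D − Pe = 125.643 − 30.096 = 95.547 mm
Gross irrigation = 95.547 / 0.89 = 107.356 mm

107 mm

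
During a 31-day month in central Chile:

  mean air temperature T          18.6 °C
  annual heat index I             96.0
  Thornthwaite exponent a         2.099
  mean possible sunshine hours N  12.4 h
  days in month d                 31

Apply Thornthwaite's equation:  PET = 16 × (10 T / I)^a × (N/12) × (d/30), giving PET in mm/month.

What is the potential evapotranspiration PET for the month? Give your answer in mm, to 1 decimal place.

68.5 mm

10T/I = 10 × 18.6 / 96.0 = 1.9375
(10T/I)^a = 1.9375^2.099 = 4.0079
Uncorrected PET = 16 × 4.0079 = 64.126 mm
Correction = (N/12)(d/30) = (12.4/12)(31/30) = 1.0678
PET = 64.126 × 1.0678 = 68.474 mm/month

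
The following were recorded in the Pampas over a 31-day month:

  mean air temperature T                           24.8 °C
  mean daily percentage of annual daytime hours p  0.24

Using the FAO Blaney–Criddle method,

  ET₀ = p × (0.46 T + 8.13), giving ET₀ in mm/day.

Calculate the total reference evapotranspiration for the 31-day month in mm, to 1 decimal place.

145.4 mm

ET₀ = 0.24 × (0.46 × 24.8 + 8.13) = 0.24 × 19.538 = 4.6891 mm/d
Monthly total = 4.6891 × 31 = 145.362 mm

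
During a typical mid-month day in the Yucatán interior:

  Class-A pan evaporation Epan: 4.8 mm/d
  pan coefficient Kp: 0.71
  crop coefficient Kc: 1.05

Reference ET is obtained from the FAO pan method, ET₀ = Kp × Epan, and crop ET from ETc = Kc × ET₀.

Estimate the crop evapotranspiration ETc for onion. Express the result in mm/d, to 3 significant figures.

3.58 mm/d

ET₀ = 0.71 × 4.8 = 3.4080 mm/d
ETc = Kc × ET₀ = 1.05 × 3.4080 = 3.5784 mm/d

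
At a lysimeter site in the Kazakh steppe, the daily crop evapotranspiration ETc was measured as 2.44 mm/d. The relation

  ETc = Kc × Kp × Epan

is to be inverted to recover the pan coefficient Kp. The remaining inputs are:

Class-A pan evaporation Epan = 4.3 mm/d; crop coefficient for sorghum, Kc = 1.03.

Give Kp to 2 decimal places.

ETc = Kc × Kp × Epan  ⇒  Kp = ETc / (Kc × Epan)
Kp = 2.44 / (1.03 × 4.3) = 2.44 / 4.429 = 0.5509

0.55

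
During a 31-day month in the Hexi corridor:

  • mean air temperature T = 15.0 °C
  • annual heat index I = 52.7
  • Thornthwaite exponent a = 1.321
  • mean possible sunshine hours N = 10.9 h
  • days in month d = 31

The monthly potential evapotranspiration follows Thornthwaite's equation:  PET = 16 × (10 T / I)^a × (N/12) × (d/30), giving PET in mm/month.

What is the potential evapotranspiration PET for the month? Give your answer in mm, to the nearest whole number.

60 mm

10T/I = 10 × 15.0 / 52.7 = 2.8463
(10T/I)^a = 2.8463^1.321 = 3.9820
Uncorrected PET = 16 × 3.9820 = 63.712 mm
Correction = (N/12)(d/30) = (10.9/12)(31/30) = 0.9386
PET = 63.712 × 0.9386 = 59.800 mm/month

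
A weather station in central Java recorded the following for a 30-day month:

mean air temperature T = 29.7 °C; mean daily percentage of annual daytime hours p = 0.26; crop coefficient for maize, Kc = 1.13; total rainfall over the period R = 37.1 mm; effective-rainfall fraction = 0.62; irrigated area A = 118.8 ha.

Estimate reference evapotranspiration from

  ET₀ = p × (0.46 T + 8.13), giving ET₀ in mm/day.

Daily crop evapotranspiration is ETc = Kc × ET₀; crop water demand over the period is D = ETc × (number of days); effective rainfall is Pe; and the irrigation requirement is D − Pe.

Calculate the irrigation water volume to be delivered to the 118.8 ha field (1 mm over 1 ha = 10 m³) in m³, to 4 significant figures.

ET₀ = 0.26 × (0.46 × 29.7 + 8.13) = 0.26 × 21.792 = 5.6659 mm/d
ETc = Kc × ET₀ = 1.13 × 5.6659 = 6.4025 mm/d
Crop demand D = ETc × 30 d = 6.4025 × 30 = 192.075 mm
Pe = 0.62 × 37.1 = 23.002 mm
D − Pe = 192.075 − 23.002 = 169.073 mm
Volume = 169.073 mm × 118.8 ha × 10 = 200858.7 m³

200900 m³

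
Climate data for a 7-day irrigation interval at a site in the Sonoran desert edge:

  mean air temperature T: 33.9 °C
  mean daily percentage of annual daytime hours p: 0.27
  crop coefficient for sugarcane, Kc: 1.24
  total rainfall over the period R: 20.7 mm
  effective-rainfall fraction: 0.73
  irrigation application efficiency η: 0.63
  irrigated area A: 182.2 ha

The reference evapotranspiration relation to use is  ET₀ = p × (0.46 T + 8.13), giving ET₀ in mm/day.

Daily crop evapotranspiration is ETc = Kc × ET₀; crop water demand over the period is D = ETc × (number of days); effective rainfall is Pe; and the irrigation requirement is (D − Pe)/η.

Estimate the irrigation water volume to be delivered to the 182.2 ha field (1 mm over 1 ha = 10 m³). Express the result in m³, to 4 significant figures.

117100 m³

ET₀ = 0.27 × (0.46 × 33.9 + 8.13) = 0.27 × 23.724 = 6.4055 mm/d
ETc = Kc × ET₀ = 1.24 × 6.4055 = 7.9428 mm/d
Crop demand D = ETc × 7 d = 7.9428 × 7 = 55.600 mm
Pe = 0.73 × 20.7 = 15.111 mm
D − Pe = 55.600 − 15.111 = 40.489 mm
Gross irrigation = 40.489 / 0.63 = 64.268 mm
Volume = 64.268 mm × 182.2 ha × 10 = 117096.3 m³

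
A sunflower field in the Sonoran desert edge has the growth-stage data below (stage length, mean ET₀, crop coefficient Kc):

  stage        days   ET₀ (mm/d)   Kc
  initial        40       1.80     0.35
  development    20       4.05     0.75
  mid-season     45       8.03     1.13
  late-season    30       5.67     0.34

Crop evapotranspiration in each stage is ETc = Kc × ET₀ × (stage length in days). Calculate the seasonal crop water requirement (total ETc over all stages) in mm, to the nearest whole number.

initial: 0.35 × 1.80 × 40 = 25.20 mm
development: 0.75 × 4.05 × 20 = 60.75 mm
mid-season: 1.13 × 8.03 × 45 = 408.33 mm
late-season: 0.34 × 5.67 × 30 = 57.83 mm
Seasonal total = 552.11 mm

552 mm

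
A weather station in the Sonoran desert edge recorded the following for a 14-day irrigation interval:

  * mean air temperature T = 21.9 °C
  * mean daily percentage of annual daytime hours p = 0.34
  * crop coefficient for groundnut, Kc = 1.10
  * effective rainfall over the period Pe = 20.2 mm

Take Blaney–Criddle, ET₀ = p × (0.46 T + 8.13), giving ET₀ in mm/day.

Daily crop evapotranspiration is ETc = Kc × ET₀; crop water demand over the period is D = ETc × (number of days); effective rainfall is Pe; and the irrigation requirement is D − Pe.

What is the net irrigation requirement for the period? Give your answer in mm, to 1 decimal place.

75.1 mm

ET₀ = 0.34 × (0.46 × 21.9 + 8.13) = 0.34 × 18.204 = 6.1894 mm/d
ETc = Kc × ET₀ = 1.10 × 6.1894 = 6.8083 mm/d
Crop demand D = ETc × 14 d = 6.8083 × 14 = 95.316 mm
D − Pe = 95.316 − 20.2 = 75.116 mm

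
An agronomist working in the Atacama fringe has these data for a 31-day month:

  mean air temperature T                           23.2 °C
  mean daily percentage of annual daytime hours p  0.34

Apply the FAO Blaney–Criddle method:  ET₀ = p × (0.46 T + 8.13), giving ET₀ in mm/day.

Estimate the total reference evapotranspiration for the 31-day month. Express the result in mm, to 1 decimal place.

ET₀ = 0.34 × (0.46 × 23.2 + 8.13) = 0.34 × 18.802 = 6.3927 mm/d
Monthly total = 6.3927 × 31 = 198.174 mm

198.2 mm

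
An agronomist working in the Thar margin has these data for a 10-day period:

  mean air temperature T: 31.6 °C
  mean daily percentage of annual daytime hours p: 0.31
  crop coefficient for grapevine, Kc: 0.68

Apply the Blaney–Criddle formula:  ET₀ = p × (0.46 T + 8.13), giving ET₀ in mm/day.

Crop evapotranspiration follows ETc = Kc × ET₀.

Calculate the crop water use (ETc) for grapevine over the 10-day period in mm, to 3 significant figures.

47.8 mm

ET₀ = 0.31 × (0.46 × 31.6 + 8.13) = 0.31 × 22.666 = 7.0265 mm/d
ETc = Kc × ET₀ = 0.68 × 7.0265 = 4.7780 mm/d
Over 10 days: 4.7780 × 10 = 47.780 mm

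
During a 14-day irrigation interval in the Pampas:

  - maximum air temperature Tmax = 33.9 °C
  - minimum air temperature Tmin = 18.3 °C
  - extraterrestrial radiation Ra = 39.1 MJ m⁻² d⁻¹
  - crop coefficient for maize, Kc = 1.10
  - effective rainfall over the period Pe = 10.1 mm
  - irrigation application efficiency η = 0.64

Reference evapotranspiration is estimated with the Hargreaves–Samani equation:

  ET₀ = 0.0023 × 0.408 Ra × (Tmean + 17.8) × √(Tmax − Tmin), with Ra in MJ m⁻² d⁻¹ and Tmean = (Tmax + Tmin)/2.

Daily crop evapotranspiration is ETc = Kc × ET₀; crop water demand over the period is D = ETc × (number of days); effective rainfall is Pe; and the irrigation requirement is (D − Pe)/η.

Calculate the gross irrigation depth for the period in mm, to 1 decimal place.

137.3 mm

Tmean = (33.9 + 18.3)/2 = 26.10 °C
0.408 Ra = 0.408 × 39.1 = 15.9528 mm/d equivalent
ET₀ = 0.0023 × 15.9528 × (26.10 + 17.8) × √15.6 = 0.0023 × 15.9528 × 43.90 × 3.9497 = 6.3620 mm/d
ETc = Kc × ET₀ = 1.10 × 6.3620 = 6.9982 mm/d
Crop demand D = ETc × 14 d = 6.9982 × 14 = 97.975 mm
D − Pe = 97.975 − 10.1 = 87.875 mm
Gross irrigation = 87.875 / 0.64 = 137.305 mm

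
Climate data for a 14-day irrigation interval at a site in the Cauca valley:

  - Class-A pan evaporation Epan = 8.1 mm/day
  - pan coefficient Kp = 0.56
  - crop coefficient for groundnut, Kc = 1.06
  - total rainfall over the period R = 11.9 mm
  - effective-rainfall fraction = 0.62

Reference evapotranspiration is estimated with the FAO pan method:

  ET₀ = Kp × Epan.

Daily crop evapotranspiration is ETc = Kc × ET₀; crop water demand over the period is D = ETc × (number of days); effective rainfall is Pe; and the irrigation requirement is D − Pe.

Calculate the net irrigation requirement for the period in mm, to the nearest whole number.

ET₀ = 0.56 × 8.1 = 4.5360 mm/d
ETc = Kc × ET₀ = 1.06 × 4.5360 = 4.8082 mm/d
Crop demand D = ETc × 14 d = 4.8082 × 14 = 67.315 mm
Pe = 0.62 × 11.9 = 7.378 mm
D − Pe = 67.315 − 7.378 = 59.937 mm

60 mm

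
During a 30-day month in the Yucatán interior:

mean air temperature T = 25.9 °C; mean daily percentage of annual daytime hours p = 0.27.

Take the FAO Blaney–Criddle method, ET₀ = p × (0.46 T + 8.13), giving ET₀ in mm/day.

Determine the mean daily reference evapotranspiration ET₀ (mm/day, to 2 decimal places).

5.41 mm/day

ET₀ = 0.27 × (0.46 × 25.9 + 8.13) = 0.27 × 20.044 = 5.4119 mm/d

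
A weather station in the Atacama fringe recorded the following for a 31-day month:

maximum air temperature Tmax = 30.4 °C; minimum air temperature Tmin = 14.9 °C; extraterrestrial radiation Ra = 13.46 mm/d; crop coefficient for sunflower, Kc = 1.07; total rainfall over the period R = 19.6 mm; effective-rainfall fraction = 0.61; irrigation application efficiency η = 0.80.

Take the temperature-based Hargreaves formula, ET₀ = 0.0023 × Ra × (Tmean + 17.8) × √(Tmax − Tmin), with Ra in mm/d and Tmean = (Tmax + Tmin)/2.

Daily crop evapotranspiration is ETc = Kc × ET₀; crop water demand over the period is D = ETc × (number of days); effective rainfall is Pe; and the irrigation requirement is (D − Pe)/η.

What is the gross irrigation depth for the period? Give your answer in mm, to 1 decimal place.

Tmean = (30.4 + 14.9)/2 = 22.65 °C
ET₀ = 0.0023 × 13.46 × (22.65 + 17.8) × √15.5 = 0.0023 × 13.46 × 40.45 × 3.9370 = 4.9301 mm/d
ETc = Kc × ET₀ = 1.07 × 4.9301 = 5.2752 mm/d
Crop demand D = ETc × 31 d = 5.2752 × 31 = 163.531 mm
Pe = 0.61 × 19.6 = 11.956 mm
D − Pe = 163.531 − 11.956 = 151.575 mm
Gross irrigation = 151.575 / 0.80 = 189.469 mm

189.5 mm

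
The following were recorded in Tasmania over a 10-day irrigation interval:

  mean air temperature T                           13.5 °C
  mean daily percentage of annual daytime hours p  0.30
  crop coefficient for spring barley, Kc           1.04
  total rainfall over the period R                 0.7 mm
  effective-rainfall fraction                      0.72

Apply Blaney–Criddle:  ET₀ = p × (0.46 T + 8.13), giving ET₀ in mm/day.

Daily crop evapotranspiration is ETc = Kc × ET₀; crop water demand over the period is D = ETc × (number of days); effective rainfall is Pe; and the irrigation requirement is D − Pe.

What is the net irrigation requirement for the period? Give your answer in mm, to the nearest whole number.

44 mm

ET₀ = 0.30 × (0.46 × 13.5 + 8.13) = 0.30 × 14.340 = 4.3020 mm/d
ETc = Kc × ET₀ = 1.04 × 4.3020 = 4.4741 mm/d
Crop demand D = ETc × 10 d = 4.4741 × 10 = 44.741 mm
Pe = 0.72 × 0.7 = 0.504 mm
D − Pe = 44.741 − 0.504 = 44.237 mm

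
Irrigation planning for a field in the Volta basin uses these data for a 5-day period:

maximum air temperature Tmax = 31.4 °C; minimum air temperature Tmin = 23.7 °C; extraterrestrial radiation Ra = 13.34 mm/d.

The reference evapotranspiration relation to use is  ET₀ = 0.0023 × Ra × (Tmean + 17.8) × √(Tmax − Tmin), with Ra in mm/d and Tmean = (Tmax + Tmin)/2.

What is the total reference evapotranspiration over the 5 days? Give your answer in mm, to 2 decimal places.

Tmean = (31.4 + 23.7)/2 = 27.55 °C
ET₀ = 0.0023 × 13.34 × (27.55 + 17.8) × √7.7 = 0.0023 × 13.34 × 45.35 × 2.7749 = 3.8611 mm/d
Over 5 days: 3.8611 × 5 = 19.306 mm

19.31 mm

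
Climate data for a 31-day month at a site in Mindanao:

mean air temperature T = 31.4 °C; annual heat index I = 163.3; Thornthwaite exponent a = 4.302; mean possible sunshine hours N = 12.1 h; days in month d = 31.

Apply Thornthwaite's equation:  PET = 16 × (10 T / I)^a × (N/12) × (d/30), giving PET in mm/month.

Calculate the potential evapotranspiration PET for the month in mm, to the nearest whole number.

10T/I = 10 × 31.4 / 163.3 = 1.9228
(10T/I)^a = 1.9228^4.302 = 16.6527
Uncorrected PET = 16 × 16.6527 = 266.443 mm
Correction = (N/12)(d/30) = (12.1/12)(31/30) = 1.0419
PET = 266.443 × 1.0419 = 277.607 mm/month

278 mm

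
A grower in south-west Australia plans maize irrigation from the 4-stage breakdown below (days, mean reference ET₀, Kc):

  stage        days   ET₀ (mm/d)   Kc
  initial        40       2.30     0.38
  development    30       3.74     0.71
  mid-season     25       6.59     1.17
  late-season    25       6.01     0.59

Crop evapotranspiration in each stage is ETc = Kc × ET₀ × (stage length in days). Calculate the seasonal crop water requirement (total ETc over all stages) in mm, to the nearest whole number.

396 mm

initial: 0.38 × 2.30 × 40 = 34.96 mm
development: 0.71 × 3.74 × 30 = 79.66 mm
mid-season: 1.17 × 6.59 × 25 = 192.76 mm
late-season: 0.59 × 6.01 × 25 = 88.65 mm
Seasonal total = 396.03 mm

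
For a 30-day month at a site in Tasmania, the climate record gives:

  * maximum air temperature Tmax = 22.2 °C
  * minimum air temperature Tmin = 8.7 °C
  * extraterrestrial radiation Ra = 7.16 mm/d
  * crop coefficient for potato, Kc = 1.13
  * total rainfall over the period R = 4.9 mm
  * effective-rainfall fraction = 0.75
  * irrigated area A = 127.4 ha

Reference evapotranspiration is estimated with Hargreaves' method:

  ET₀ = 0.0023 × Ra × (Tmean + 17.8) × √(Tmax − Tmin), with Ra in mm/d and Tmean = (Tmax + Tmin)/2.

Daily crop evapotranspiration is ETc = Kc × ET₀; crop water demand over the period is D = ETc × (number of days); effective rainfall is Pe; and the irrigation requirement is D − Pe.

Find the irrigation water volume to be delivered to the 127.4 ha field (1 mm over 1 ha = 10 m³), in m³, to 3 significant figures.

82200 m³

Tmean = (22.2 + 8.7)/2 = 15.45 °C
ET₀ = 0.0023 × 7.16 × (15.45 + 17.8) × √13.5 = 0.0023 × 7.16 × 33.25 × 3.6742 = 2.0118 mm/d
ETc = Kc × ET₀ = 1.13 × 2.0118 = 2.2733 mm/d
Crop demand D = ETc × 30 d = 2.2733 × 30 = 68.199 mm
Pe = 0.75 × 4.9 = 3.675 mm
D − Pe = 68.199 − 3.675 = 64.524 mm
Volume = 64.524 mm × 127.4 ha × 10 = 82203.6 m³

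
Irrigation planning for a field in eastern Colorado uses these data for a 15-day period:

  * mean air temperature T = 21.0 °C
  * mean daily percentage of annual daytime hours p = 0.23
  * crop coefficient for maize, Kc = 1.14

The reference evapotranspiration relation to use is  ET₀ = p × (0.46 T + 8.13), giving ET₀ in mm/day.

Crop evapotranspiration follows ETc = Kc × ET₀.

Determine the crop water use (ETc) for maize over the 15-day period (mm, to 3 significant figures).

ET₀ = 0.23 × (0.46 × 21.0 + 8.13) = 0.23 × 17.790 = 4.0917 mm/d
ETc = Kc × ET₀ = 1.14 × 4.0917 = 4.6645 mm/d
Over 15 days: 4.6645 × 15 = 69.968 mm

70.0 mm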